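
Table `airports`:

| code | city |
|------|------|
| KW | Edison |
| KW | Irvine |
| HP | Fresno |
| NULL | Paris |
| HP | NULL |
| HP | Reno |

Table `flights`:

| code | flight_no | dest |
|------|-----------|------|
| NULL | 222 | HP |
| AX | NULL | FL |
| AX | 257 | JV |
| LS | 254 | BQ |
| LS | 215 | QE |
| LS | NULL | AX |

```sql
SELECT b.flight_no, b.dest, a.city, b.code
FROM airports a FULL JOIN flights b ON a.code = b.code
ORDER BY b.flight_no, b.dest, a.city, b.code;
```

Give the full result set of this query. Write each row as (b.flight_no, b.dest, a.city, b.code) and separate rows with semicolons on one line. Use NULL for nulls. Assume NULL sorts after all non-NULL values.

(215, QE, NULL, LS); (222, HP, NULL, NULL); (254, BQ, NULL, LS); (257, JV, NULL, AX); (NULL, AX, NULL, LS); (NULL, FL, NULL, AX); (NULL, NULL, Edison, NULL); (NULL, NULL, Fresno, NULL); (NULL, NULL, Irvine, NULL); (NULL, NULL, Paris, NULL); (NULL, NULL, Reno, NULL); (NULL, NULL, NULL, NULL)

FULL OUTER JOIN keeps every row from both sides; unmatched rows get NULL for the other side's columns.
Matching on a.code = b.code. A NULL in a compared column never satisfies the condition.
Matched pairs: 0; unmatched a rows kept: 6; unmatched b rows kept: 6.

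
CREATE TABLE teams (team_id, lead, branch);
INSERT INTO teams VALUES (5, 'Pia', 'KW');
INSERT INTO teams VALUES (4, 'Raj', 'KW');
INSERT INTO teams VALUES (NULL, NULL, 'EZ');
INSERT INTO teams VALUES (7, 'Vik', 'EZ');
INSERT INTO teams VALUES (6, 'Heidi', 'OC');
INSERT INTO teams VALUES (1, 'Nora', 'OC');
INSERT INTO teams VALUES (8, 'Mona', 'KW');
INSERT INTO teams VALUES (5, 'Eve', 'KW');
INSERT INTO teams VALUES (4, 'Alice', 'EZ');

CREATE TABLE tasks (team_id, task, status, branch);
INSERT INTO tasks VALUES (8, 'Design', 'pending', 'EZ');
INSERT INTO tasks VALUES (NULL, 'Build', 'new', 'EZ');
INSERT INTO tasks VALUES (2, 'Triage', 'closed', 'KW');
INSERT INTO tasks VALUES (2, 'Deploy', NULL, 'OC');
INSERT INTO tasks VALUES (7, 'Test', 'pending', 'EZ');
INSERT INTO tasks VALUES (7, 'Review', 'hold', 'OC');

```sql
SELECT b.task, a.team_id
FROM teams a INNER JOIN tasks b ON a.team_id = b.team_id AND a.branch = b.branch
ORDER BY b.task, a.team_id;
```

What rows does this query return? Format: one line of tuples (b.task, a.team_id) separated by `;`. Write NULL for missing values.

(Test, 7)

INNER JOIN keeps only pairs where the ON condition holds.
Matching on a.team_id = b.team_id AND a.branch = b.branch. A NULL in a compared column never satisfies the condition.
- a[0] team_id=5, branch=KW → no match; dropped.
- a[1] team_id=4, branch=KW → no match; dropped.
- a[2] team_id=NULL, branch=EZ → no match; dropped.
- a[3] team_id=7, branch=EZ → 1 match(es) in b → 1 row(s).
- a[4] team_id=6, branch=OC → no match; dropped.
- a[5] team_id=1, branch=OC → no match; dropped.
- a[6] team_id=8, branch=KW → no match; dropped.
- a[7] team_id=5, branch=KW → no match; dropped.
- a[8] team_id=4, branch=EZ → no match; dropped.
After projecting and ordering:
b.task | a.team_id
Test | 7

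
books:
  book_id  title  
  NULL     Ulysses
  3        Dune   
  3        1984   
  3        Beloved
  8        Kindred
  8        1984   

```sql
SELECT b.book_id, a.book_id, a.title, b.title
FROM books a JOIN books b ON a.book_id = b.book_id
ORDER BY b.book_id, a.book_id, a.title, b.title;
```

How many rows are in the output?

INNER JOIN keeps only pairs where the ON condition holds.
Matching on a.book_id = b.book_id. A NULL in a compared column never satisfies the condition.
Matched pairs: 13.
Total: 13 rows.

13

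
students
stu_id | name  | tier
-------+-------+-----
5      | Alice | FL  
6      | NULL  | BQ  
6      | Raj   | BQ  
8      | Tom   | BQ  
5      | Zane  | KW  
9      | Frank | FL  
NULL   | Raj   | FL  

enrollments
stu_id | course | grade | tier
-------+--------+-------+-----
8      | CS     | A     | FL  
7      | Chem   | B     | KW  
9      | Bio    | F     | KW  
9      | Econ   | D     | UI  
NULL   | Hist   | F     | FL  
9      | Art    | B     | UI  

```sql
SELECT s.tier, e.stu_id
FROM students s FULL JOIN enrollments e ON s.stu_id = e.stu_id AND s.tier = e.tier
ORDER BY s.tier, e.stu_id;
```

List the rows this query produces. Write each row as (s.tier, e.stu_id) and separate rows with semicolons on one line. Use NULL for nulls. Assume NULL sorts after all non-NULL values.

FULL OUTER JOIN keeps every row from both sides; unmatched rows get NULL for the other side's columns.
Matching on s.stu_id = e.stu_id AND s.tier = e.tier. A NULL in a compared column never satisfies the condition.
- s[0] stu_id=5, tier=FL → no match; kept with NULLs on the e side.
- s[1] stu_id=6, tier=BQ → no match; kept with NULLs on the e side.
- s[2] stu_id=6, tier=BQ → no match; kept with NULLs on the e side.
- s[3] stu_id=8, tier=BQ → no match; kept with NULLs on the e side.
- s[4] stu_id=5, tier=KW → no match; kept with NULLs on the e side.
- s[5] stu_id=9, tier=FL → no match; kept with NULLs on the e side.
- s[6] stu_id=NULL, tier=FL → no match; kept with NULLs on the e side.
- plus 6 unmatched e row(s), each kept with NULL s columns.

(BQ, NULL); (BQ, NULL); (BQ, NULL); (FL, NULL); (FL, NULL); (FL, NULL); (KW, NULL); (NULL, 7); (NULL, 8); (NULL, 9); (NULL, 9); (NULL, 9); (NULL, NULL)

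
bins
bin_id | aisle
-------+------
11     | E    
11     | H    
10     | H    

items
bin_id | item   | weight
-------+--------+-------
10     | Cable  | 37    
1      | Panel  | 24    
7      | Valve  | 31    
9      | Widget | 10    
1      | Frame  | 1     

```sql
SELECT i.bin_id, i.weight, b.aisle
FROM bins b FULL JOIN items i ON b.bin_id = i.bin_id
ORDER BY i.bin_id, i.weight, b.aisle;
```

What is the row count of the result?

FULL OUTER JOIN keeps every row from both sides; unmatched rows get NULL for the other side's columns.
Matching on b.bin_id = i.bin_id.
- bin_id=11: no i row matches, row kept with i columns NULL.
- bin_id=11: no i row matches, row kept with i columns NULL.
- bin_id=10: 1 matching i row(s), so 1 row(s) emitted.
- 4 row(s) from i found no b partner → padded with NULL.
Total: 1 matched + 6 padded = 7 rows.

7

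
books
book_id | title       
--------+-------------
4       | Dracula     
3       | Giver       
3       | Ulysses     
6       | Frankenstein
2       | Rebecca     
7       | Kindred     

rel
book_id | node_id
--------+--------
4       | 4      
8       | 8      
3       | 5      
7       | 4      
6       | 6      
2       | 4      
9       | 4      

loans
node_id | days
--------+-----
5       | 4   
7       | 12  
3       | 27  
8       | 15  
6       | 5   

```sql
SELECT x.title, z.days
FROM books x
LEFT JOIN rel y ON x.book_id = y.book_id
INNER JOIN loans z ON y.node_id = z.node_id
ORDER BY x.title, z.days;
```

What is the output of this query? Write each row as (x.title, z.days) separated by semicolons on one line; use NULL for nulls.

(Frankenstein, 5); (Giver, 4); (Ulysses, 4)

Evaluate left to right. First `books x LEFT JOIN rel y` on book_id: 6 row(s).
Then INNER JOIN `loans z` on node_id: keep only rows whose y.node_id appears in z.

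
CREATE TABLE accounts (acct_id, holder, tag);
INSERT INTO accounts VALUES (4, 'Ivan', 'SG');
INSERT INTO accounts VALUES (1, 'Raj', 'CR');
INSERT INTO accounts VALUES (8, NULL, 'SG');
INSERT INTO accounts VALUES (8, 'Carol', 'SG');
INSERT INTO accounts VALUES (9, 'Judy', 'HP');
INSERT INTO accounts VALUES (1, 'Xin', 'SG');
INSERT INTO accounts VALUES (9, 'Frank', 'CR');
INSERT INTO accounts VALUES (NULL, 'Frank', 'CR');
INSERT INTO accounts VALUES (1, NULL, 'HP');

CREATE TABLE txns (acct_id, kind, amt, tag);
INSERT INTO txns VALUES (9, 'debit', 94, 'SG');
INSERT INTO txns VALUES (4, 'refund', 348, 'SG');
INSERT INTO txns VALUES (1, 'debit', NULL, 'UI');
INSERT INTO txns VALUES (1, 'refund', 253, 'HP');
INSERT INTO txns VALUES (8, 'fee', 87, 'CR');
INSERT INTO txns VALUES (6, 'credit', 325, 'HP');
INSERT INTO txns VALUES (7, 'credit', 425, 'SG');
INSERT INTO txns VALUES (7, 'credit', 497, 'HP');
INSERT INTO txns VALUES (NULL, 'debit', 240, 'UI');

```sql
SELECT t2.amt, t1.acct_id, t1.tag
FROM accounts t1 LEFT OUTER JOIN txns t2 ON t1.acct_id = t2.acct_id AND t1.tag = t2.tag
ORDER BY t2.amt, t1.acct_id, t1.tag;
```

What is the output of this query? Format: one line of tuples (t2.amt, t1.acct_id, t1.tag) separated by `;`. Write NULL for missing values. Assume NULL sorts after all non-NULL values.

(253, 1, HP); (348, 4, SG); (NULL, 1, CR); (NULL, 1, SG); (NULL, 8, SG); (NULL, 8, SG); (NULL, 9, CR); (NULL, 9, HP); (NULL, NULL, CR)

LEFT JOIN keeps every row from `accounts`; unmatched rows get NULL for `txns`'s columns.
Matching on t1.acct_id = t2.acct_id AND t1.tag = t2.tag. A NULL in a compared column never satisfies the condition.
- t1 row (acct_id=4, tag=SG): matches 1 t2 row(s) → 1 output row(s).
- t1 row (acct_id=1, tag=CR): no match → kept, t2 columns NULL.
- t1 row (acct_id=8, tag=SG): no match → kept, t2 columns NULL.
- t1 row (acct_id=8, tag=SG): no match → kept, t2 columns NULL.
- t1 row (acct_id=9, tag=HP): no match → kept, t2 columns NULL.
- t1 row (acct_id=1, tag=SG): no match → kept, t2 columns NULL.
- t1 row (acct_id=9, tag=CR): no match → kept, t2 columns NULL.
- t1 row (acct_id=NULL, tag=CR): no match → kept, t2 columns NULL.
- t1 row (acct_id=1, tag=HP): matches 1 t2 row(s) → 1 output row(s).
After projecting and ordering:
t2.amt | t1.acct_id | t1.tag
253 | 1 | HP
348 | 4 | SG
NULL | 1 | CR
NULL | 1 | SG
NULL | 8 | SG
NULL | 8 | SG
NULL | 9 | CR
NULL | 9 | HP
NULL | NULL | CR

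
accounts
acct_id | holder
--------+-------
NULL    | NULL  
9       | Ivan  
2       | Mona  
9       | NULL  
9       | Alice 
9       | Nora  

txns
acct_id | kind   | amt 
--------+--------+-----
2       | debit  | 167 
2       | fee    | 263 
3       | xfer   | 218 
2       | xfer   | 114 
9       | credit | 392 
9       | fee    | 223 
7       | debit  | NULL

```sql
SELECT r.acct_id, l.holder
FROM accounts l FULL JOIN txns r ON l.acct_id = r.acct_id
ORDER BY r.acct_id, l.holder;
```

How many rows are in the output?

14

FULL OUTER JOIN keeps every row from both sides; unmatched rows get NULL for the other side's columns.
Matching on l.acct_id = r.acct_id. A NULL in a compared column never satisfies the condition.
- l[0] acct_id=NULL → no match; kept with NULLs on the r side.
- l[1] acct_id=9 → 2 match(es) in r → 2 row(s).
- l[2] acct_id=2 → 3 match(es) in r → 3 row(s).
- l[3] acct_id=9 → 2 match(es) in r → 2 row(s).
- l[4] acct_id=9 → 2 match(es) in r → 2 row(s).
- l[5] acct_id=9 → 2 match(es) in r → 2 row(s).
- 2 row(s) from r found no l partner → padded with NULL.
Total: 11 matched + 3 padded = 14 rows.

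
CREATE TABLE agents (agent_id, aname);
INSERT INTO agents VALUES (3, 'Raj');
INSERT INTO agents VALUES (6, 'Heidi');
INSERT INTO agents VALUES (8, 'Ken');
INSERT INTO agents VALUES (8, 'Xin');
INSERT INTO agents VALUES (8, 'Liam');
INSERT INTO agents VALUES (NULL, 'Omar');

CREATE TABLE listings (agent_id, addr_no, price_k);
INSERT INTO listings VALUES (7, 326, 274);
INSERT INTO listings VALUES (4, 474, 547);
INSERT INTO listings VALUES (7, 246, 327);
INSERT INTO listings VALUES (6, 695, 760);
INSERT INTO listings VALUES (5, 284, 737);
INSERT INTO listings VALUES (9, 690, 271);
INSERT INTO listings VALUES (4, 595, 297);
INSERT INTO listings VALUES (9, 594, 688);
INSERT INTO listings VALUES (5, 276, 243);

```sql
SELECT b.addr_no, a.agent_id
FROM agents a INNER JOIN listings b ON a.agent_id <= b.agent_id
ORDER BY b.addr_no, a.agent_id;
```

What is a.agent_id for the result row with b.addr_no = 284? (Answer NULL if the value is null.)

INNER JOIN keeps only pairs where the ON condition holds.
Matching on a.agent_id <= b.agent_id. A NULL in a compared column never satisfies the condition.
Matched pairs: 20.

3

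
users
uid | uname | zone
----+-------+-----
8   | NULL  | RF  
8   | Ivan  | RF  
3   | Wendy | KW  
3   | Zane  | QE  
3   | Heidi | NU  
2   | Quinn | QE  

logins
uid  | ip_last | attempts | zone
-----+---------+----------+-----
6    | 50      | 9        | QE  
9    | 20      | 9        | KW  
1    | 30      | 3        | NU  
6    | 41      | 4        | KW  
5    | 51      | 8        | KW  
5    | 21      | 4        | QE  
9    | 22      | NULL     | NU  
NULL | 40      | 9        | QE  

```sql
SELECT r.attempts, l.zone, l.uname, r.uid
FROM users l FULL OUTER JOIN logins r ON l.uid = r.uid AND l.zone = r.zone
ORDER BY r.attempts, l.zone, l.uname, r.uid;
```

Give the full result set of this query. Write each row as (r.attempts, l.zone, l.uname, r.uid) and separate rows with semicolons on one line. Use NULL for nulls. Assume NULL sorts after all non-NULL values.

(3, NULL, NULL, 1); (4, NULL, NULL, 5); (4, NULL, NULL, 6); (8, NULL, NULL, 5); (9, NULL, NULL, 6); (9, NULL, NULL, 9); (9, NULL, NULL, NULL); (NULL, KW, Wendy, NULL); (NULL, NU, Heidi, NULL); (NULL, QE, Quinn, NULL); (NULL, QE, Zane, NULL); (NULL, RF, Ivan, NULL); (NULL, RF, NULL, NULL); (NULL, NULL, NULL, 9)

FULL OUTER JOIN keeps every row from both sides; unmatched rows get NULL for the other side's columns.
Matching on l.uid = r.uid AND l.zone = r.zone. A NULL in a compared column never satisfies the condition.
- l row (uid=8, zone=RF): no match → kept, r columns NULL.
- l row (uid=8, zone=RF): no match → kept, r columns NULL.
- l row (uid=3, zone=KW): no match → kept, r columns NULL.
- l row (uid=3, zone=QE): no match → kept, r columns NULL.
- l row (uid=3, zone=NU): no match → kept, r columns NULL.
- l row (uid=2, zone=QE): no match → kept, r columns NULL.
- 8 row(s) from r found no l partner → padded with NULL.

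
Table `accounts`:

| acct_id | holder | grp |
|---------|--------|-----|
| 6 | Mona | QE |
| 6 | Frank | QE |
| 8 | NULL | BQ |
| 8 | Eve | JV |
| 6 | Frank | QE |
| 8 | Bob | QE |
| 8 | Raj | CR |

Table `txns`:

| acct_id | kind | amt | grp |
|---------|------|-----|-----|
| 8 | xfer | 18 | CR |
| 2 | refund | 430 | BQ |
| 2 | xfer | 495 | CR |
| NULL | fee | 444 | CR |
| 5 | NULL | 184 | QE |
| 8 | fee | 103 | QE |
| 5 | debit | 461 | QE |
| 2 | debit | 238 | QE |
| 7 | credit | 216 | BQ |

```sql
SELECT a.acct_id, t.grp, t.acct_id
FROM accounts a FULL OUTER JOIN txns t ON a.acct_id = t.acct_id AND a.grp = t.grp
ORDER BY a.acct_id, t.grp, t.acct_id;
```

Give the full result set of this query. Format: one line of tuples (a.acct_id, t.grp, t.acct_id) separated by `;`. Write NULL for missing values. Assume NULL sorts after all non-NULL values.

(6, NULL, NULL); (6, NULL, NULL); (6, NULL, NULL); (8, CR, 8); (8, QE, 8); (8, NULL, NULL); (8, NULL, NULL); (NULL, BQ, 2); (NULL, BQ, 7); (NULL, CR, 2); (NULL, CR, NULL); (NULL, QE, 2); (NULL, QE, 5); (NULL, QE, 5)

FULL OUTER JOIN keeps every row from both sides; unmatched rows get NULL for the other side's columns.
Matching on a.acct_id = t.acct_id AND a.grp = t.grp. A NULL in a compared column never satisfies the condition.
Matched pairs: 2; unmatched a rows kept: 5; unmatched t rows kept: 7.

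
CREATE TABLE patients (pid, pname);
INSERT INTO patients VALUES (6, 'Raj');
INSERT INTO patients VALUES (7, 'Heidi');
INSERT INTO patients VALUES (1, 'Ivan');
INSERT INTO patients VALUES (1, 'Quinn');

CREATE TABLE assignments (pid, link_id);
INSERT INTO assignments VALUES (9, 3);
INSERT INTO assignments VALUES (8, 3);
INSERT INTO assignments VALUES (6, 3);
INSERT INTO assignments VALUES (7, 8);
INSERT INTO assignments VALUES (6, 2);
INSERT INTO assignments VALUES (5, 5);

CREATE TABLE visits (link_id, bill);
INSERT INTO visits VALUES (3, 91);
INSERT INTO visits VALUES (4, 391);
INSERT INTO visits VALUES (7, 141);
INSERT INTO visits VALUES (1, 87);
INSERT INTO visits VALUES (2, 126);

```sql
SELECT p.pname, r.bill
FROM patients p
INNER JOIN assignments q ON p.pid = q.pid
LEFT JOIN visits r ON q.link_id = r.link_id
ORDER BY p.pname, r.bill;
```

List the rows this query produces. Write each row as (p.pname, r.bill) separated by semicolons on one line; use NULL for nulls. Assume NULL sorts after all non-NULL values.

Joins associate left-to-right: patients INNER JOIN assignments on pid gives 3 intermediate row(s).
Then LEFT JOIN `visits r` on link_id: each of those 3 rows is kept; rows whose q.link_id has no match in r get NULL for r's columns.

(Heidi, NULL); (Raj, 91); (Raj, 126)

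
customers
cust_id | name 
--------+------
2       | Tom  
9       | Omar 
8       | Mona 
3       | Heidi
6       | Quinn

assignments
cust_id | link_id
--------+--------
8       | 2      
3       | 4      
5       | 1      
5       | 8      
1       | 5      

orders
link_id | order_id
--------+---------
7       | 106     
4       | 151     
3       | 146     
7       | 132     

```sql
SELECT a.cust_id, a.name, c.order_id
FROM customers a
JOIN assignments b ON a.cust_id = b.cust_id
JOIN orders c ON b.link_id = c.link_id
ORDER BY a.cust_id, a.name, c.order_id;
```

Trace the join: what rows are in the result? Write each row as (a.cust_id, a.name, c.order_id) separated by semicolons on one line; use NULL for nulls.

(3, Heidi, 151)

Joins associate left-to-right: customers INNER JOIN assignments on cust_id gives 2 intermediate row(s).
Then INNER JOIN `orders c` on link_id: keep only rows whose b.link_id appears in c.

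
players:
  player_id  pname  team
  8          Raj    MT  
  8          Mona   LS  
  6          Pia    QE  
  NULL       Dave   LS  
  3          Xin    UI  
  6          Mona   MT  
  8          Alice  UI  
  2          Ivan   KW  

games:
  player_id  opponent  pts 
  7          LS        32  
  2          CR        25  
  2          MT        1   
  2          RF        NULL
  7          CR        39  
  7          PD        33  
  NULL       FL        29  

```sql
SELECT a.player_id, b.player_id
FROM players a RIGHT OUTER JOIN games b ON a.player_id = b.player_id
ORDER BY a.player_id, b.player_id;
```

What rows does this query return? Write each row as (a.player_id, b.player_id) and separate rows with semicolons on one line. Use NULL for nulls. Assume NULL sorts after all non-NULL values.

RIGHT JOIN keeps every row from `games`; unmatched rows get NULL for `players`'s columns.
Matching on a.player_id = b.player_id. A NULL in a compared column never satisfies the condition.
Matched pairs: 3; unmatched b rows kept: 4.

(2, 2); (2, 2); (2, 2); (NULL, 7); (NULL, 7); (NULL, 7); (NULL, NULL)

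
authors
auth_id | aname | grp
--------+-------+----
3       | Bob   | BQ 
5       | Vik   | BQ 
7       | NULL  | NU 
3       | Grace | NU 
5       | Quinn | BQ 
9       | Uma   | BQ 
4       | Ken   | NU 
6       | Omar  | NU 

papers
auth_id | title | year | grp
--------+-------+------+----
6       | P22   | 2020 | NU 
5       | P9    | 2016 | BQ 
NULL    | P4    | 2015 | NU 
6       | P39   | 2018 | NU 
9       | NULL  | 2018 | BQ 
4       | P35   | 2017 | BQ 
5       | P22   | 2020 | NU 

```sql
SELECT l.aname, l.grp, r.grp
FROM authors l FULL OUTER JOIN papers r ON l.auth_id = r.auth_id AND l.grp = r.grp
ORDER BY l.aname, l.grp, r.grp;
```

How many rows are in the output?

12

FULL OUTER JOIN keeps every row from both sides; unmatched rows get NULL for the other side's columns.
Matching on l.auth_id = r.auth_id AND l.grp = r.grp. A NULL in a compared column never satisfies the condition.
- l row (auth_id=3, grp=BQ): no match → kept, r columns NULL.
- l row (auth_id=5, grp=BQ): matches 1 r row(s) → 1 output row(s).
- l row (auth_id=7, grp=NU): no match → kept, r columns NULL.
- l row (auth_id=3, grp=NU): no match → kept, r columns NULL.
- l row (auth_id=5, grp=BQ): matches 1 r row(s) → 1 output row(s).
- l row (auth_id=9, grp=BQ): matches 1 r row(s) → 1 output row(s).
- l row (auth_id=4, grp=NU): no match → kept, r columns NULL.
- l row (auth_id=6, grp=NU): matches 2 r row(s) → 2 output row(s).
- 3 r row(s) had no l match → kept, l columns NULL.
Total: 5 matched + 7 padded = 12 rows.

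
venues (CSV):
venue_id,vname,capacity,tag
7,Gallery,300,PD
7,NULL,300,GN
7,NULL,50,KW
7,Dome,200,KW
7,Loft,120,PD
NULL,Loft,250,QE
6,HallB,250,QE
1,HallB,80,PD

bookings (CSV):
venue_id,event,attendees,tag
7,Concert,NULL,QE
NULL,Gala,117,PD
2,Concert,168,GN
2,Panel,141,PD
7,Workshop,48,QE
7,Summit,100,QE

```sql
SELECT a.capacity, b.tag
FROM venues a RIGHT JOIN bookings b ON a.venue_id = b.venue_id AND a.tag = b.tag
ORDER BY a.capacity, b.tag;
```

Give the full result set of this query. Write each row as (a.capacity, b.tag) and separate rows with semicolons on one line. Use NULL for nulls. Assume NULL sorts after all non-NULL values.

(NULL, GN); (NULL, PD); (NULL, PD); (NULL, QE); (NULL, QE); (NULL, QE)

RIGHT JOIN keeps every row from `bookings`; unmatched rows get NULL for `venues`'s columns.
Matching on a.venue_id = b.venue_id AND a.tag = b.tag. A NULL in a compared column never satisfies the condition.
- a (venue_id=7, tag=PD) has no partner in b.
- a (venue_id=7, tag=GN) has no partner in b.
- a (venue_id=7, tag=KW) has no partner in b.
- a (venue_id=7, tag=KW) has no partner in b.
- a (venue_id=7, tag=PD) has no partner in b.
- a (venue_id=NULL, tag=QE) has no partner in b.
- a (venue_id=6, tag=QE) has no partner in b.
- a (venue_id=1, tag=PD) has no partner in b.
- 6 row(s) from b found no a partner → padded with NULL.
After projecting and ordering:
a.capacity | b.tag
NULL | GN
NULL | PD
NULL | PD
NULL | QE
NULL | QE
NULL | QE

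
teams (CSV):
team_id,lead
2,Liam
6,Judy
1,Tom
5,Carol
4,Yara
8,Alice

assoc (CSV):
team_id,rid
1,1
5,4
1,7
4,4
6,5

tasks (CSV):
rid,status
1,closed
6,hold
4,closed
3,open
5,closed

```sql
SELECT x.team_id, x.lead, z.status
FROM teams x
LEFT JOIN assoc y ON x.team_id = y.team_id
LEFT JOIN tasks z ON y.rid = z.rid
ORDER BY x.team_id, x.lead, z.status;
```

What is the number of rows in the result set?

Step 1 — x LEFT JOIN y on team_id → 7 row(s).
Then LEFT JOIN `tasks z` on rid: each of those 7 rows is kept; rows whose y.rid has no match in z get NULL for z's columns.
Result: 7 row(s).

7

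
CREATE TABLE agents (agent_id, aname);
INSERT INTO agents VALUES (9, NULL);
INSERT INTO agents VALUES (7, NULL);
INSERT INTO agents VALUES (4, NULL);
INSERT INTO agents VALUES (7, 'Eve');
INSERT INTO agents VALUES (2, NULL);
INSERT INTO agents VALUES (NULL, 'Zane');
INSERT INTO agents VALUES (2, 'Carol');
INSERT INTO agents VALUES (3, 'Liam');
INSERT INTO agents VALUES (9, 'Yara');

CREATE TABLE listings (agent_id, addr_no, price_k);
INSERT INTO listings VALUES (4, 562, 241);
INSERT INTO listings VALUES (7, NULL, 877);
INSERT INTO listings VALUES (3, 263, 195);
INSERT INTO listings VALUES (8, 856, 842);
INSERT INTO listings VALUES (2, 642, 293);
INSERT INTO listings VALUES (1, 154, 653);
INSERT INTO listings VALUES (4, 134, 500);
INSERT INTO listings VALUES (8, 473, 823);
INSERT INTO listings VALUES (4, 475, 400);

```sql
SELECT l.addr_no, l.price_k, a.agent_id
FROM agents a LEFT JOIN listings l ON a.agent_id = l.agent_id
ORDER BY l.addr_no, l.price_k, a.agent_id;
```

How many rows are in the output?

LEFT JOIN keeps every row from `agents`; unmatched rows get NULL for `listings`'s columns.
Matching on a.agent_id = l.agent_id. A NULL in a compared column never satisfies the condition.
- agent_id=9: no l row matches, row kept with l columns NULL.
- agent_id=7: 1 matching l row(s), so 1 row(s) emitted.
- agent_id=4: 3 matching l row(s), so 3 row(s) emitted.
- agent_id=7: 1 matching l row(s), so 1 row(s) emitted.
- agent_id=2: 1 matching l row(s), so 1 row(s) emitted.
- agent_id=NULL: no l row matches, row kept with l columns NULL.
- agent_id=2: 1 matching l row(s), so 1 row(s) emitted.
- agent_id=3: 1 matching l row(s), so 1 row(s) emitted.
- agent_id=9: no l row matches, row kept with l columns NULL.
Total: 8 matched + 3 padded = 11 rows.

11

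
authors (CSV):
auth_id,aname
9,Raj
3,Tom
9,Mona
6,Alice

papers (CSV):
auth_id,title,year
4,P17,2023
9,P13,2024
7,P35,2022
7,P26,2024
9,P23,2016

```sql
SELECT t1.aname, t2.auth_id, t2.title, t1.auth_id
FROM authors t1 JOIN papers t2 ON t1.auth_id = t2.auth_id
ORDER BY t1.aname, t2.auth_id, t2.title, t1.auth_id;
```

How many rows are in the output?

4

INNER JOIN keeps only pairs where the ON condition holds.
Matching on t1.auth_id = t2.auth_id.
- t1[0] auth_id=9 → 2 match(es) in t2 → 2 row(s).
- t1[1] auth_id=3 → no match; dropped.
- t1[2] auth_id=9 → 2 match(es) in t2 → 2 row(s).
- t1[3] auth_id=6 → no match; dropped.
Total: 4 rows.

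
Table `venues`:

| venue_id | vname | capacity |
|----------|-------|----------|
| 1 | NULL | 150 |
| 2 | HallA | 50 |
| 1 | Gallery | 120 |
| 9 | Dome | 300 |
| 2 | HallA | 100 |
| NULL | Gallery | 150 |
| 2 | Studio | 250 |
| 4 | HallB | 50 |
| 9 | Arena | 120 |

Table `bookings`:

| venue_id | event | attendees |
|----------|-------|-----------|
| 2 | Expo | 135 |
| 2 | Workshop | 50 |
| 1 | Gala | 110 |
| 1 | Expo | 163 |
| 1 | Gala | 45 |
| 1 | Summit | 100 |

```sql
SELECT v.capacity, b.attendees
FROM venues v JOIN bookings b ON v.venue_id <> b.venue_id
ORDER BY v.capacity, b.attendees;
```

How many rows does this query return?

34

INNER JOIN keeps only pairs where the ON condition holds.
Matching on v.venue_id <> b.venue_id. A NULL in a compared column never satisfies the condition.
Matched pairs: 34.
Total: 34 rows.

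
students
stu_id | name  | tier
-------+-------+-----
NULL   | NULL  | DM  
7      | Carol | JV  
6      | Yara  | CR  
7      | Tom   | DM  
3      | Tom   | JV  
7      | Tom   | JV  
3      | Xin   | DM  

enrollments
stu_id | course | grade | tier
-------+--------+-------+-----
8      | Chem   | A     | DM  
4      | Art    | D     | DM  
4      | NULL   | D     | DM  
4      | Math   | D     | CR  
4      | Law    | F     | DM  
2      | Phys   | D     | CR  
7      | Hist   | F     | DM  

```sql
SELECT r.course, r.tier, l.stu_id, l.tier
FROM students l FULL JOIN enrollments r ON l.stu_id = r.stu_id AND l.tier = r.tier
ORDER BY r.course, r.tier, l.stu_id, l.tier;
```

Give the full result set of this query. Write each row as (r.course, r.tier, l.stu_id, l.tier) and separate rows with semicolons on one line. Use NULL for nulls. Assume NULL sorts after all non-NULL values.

(Art, DM, NULL, NULL); (Chem, DM, NULL, NULL); (Hist, DM, 7, DM); (Law, DM, NULL, NULL); (Math, CR, NULL, NULL); (Phys, CR, NULL, NULL); (NULL, DM, NULL, NULL); (NULL, NULL, 3, DM); (NULL, NULL, 3, JV); (NULL, NULL, 6, CR); (NULL, NULL, 7, JV); (NULL, NULL, 7, JV); (NULL, NULL, NULL, DM)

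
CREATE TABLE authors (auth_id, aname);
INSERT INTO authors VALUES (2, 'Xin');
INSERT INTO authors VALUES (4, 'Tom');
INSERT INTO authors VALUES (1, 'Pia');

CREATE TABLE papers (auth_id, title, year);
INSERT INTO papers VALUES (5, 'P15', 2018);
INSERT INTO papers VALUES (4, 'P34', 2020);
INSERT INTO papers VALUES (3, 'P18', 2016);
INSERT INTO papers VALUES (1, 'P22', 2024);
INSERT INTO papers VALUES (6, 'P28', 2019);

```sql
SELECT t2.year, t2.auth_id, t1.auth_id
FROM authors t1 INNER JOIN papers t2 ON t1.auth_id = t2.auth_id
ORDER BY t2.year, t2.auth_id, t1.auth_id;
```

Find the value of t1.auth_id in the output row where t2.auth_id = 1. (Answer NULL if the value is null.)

INNER JOIN keeps only pairs where the ON condition holds.
Matching on t1.auth_id = t2.auth_id.
- t1[0] auth_id=2 → no match; dropped.
- t1[1] auth_id=4 → 1 match(es) in t2 → 1 row(s).
- t1[2] auth_id=1 → 1 match(es) in t2 → 1 row(s).

1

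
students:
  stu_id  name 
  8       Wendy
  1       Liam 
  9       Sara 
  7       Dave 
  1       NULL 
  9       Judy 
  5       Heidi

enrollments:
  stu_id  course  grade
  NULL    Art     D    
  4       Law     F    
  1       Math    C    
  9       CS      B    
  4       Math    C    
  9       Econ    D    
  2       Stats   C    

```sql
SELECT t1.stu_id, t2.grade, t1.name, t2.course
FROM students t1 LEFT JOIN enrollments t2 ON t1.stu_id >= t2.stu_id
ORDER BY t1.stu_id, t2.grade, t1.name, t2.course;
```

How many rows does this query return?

LEFT JOIN keeps every row from `students`; unmatched rows get NULL for `enrollments`'s columns.
Matching on t1.stu_id >= t2.stu_id. A NULL in a compared column never satisfies the condition.
Matched pairs: 26; unmatched t1 rows kept: 0.
Total: 26 rows.

26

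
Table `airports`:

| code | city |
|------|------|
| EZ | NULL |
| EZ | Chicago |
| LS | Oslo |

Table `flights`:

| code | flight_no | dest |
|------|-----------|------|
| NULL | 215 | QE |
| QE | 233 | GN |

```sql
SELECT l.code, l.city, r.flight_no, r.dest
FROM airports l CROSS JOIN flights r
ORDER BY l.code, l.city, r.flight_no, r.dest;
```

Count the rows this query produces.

6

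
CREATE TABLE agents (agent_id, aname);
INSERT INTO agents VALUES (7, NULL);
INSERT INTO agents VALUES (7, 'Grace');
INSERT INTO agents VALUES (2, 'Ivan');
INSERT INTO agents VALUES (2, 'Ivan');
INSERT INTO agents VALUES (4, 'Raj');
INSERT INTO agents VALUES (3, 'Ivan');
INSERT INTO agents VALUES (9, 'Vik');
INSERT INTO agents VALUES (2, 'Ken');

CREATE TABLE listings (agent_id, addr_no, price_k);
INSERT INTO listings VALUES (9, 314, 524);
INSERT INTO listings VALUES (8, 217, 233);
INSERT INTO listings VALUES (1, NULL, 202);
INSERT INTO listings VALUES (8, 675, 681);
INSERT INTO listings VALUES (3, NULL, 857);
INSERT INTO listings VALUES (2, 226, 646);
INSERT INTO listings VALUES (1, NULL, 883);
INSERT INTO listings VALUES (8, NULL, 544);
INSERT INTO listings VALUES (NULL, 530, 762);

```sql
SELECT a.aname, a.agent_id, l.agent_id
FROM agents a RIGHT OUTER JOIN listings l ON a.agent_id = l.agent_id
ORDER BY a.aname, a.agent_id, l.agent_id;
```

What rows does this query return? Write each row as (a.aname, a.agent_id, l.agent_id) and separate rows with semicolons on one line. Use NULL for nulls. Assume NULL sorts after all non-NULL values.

(Ivan, 2, 2); (Ivan, 2, 2); (Ivan, 3, 3); (Ken, 2, 2); (Vik, 9, 9); (NULL, NULL, 1); (NULL, NULL, 1); (NULL, NULL, 8); (NULL, NULL, 8); (NULL, NULL, 8); (NULL, NULL, NULL)

RIGHT JOIN keeps every row from `listings`; unmatched rows get NULL for `agents`'s columns.
Matching on a.agent_id = l.agent_id. A NULL in a compared column never satisfies the condition.
Matched pairs: 5; unmatched l rows kept: 6.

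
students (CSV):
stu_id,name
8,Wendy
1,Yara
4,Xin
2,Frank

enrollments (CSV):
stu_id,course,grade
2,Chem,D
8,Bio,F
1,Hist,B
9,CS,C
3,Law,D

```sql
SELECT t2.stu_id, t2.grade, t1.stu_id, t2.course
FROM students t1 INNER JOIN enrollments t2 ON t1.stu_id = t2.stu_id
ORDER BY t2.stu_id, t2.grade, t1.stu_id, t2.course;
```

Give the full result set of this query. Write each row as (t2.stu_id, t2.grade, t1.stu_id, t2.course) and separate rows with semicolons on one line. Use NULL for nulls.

INNER JOIN keeps only pairs where the ON condition holds.
Matching on t1.stu_id = t2.stu_id.
Matched pairs: 3.

(1, B, 1, Hist); (2, D, 2, Chem); (8, F, 8, Bio)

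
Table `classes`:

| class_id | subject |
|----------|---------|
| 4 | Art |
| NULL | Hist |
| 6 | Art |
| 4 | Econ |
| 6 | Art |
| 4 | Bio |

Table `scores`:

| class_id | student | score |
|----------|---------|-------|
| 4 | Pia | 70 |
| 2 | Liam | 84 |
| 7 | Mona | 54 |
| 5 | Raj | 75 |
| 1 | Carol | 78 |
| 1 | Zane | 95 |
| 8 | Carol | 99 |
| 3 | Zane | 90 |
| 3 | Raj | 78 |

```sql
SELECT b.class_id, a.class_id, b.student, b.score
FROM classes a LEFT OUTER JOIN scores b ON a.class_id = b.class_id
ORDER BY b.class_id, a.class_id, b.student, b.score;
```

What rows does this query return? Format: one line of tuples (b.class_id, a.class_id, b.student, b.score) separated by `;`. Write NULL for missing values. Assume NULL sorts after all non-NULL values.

LEFT JOIN keeps every row from `classes`; unmatched rows get NULL for `scores`'s columns.
Matching on a.class_id = b.class_id. A NULL in a compared column never satisfies the condition.
Matched pairs: 3; unmatched a rows kept: 3.

(4, 4, Pia, 70); (4, 4, Pia, 70); (4, 4, Pia, 70); (NULL, 6, NULL, NULL); (NULL, 6, NULL, NULL); (NULL, NULL, NULL, NULL)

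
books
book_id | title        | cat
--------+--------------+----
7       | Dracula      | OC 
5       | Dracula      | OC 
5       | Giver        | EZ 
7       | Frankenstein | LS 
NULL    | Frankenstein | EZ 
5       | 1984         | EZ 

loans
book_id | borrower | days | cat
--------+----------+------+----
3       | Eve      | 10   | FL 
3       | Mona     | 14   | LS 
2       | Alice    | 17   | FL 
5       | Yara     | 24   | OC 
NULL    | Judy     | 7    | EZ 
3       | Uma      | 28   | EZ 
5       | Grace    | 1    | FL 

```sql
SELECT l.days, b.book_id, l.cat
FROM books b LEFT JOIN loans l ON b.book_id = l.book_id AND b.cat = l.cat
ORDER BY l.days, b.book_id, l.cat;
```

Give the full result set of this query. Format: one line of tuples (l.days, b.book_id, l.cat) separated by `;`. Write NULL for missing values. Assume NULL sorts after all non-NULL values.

(24, 5, OC); (NULL, 5, NULL); (NULL, 5, NULL); (NULL, 7, NULL); (NULL, 7, NULL); (NULL, NULL, NULL)

LEFT JOIN keeps every row from `books`; unmatched rows get NULL for `loans`'s columns.
Matching on b.book_id = l.book_id AND b.cat = l.cat. A NULL in a compared column never satisfies the condition.
- b row (book_id=7, cat=OC): no match → kept, l columns NULL.
- b row (book_id=5, cat=OC): matches 1 l row(s) → 1 output row(s).
- b row (book_id=5, cat=EZ): no match → kept, l columns NULL.
- b row (book_id=7, cat=LS): no match → kept, l columns NULL.
- b row (book_id=NULL, cat=EZ): no match → kept, l columns NULL.
- b row (book_id=5, cat=EZ): no match → kept, l columns NULL.
After projecting and ordering:
l.days | b.book_id | l.cat
24 | 5 | OC
NULL | 5 | NULL
NULL | 5 | NULL
NULL | 7 | NULL
NULL | 7 | NULL
NULL | NULL | NULL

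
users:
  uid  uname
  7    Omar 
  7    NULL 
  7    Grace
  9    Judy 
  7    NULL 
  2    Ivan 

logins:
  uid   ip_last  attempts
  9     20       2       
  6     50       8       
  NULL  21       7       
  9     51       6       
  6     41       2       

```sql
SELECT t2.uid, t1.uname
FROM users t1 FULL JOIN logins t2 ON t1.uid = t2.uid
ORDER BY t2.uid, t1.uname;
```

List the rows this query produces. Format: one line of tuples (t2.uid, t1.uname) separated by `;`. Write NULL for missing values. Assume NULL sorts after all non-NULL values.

(6, NULL); (6, NULL); (9, Judy); (9, Judy); (NULL, Grace); (NULL, Ivan); (NULL, Omar); (NULL, NULL); (NULL, NULL); (NULL, NULL)

FULL OUTER JOIN keeps every row from both sides; unmatched rows get NULL for the other side's columns.
Matching on t1.uid = t2.uid. A NULL in a compared column never satisfies the condition.
- t1 row (uid=7): no match → kept, t2 columns NULL.
- t1 row (uid=7): no match → kept, t2 columns NULL.
- t1 row (uid=7): no match → kept, t2 columns NULL.
- t1 row (uid=9): matches 2 t2 row(s) → 2 output row(s).
- t1 row (uid=7): no match → kept, t2 columns NULL.
- t1 row (uid=2): no match → kept, t2 columns NULL.
- 3 t2 row(s) had no t1 match → kept, t1 columns NULL.
After projecting and ordering:
t2.uid | t1.uname
6 | NULL
6 | NULL
9 | Judy
9 | Judy
NULL | Grace
NULL | Ivan
NULL | Omar
NULL | NULL
NULL | NULL
NULL | NULL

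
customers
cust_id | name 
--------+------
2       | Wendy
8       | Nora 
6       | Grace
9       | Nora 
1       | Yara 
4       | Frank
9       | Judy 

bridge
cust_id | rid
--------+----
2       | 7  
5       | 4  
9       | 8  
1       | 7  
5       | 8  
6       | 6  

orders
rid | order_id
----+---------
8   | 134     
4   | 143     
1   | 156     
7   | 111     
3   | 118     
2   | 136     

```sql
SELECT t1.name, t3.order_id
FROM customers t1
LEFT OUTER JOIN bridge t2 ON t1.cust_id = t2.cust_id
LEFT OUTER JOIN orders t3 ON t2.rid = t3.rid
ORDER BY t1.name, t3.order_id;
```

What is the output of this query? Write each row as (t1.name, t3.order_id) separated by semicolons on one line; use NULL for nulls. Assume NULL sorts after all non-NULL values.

(Frank, NULL); (Grace, NULL); (Judy, 134); (Nora, 134); (Nora, NULL); (Wendy, 111); (Yara, 111)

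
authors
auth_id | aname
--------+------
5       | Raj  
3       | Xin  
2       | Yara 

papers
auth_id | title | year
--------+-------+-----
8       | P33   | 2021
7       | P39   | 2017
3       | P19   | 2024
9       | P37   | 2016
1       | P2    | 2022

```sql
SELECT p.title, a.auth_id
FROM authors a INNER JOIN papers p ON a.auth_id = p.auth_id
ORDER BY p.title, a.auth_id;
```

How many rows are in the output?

INNER JOIN keeps only pairs where the ON condition holds.
Matching on a.auth_id = p.auth_id.
- auth_id=5: no matching p row, dropped.
- auth_id=3: 1 matching p row(s), so 1 row(s) emitted.
- auth_id=2: no matching p row, dropped.
Total: 1 rows.

1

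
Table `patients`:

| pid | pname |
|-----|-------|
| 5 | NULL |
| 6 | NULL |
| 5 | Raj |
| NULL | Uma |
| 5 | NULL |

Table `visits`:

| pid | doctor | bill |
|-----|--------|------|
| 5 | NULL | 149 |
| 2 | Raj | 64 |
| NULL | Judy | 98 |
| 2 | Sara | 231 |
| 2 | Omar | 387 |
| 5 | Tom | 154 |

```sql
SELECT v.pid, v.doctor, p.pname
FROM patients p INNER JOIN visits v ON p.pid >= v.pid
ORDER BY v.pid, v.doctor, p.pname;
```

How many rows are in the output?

INNER JOIN keeps only pairs where the ON condition holds.
Matching on p.pid >= v.pid. A NULL in a compared column never satisfies the condition.
Matched pairs: 20.
Total: 20 rows.

20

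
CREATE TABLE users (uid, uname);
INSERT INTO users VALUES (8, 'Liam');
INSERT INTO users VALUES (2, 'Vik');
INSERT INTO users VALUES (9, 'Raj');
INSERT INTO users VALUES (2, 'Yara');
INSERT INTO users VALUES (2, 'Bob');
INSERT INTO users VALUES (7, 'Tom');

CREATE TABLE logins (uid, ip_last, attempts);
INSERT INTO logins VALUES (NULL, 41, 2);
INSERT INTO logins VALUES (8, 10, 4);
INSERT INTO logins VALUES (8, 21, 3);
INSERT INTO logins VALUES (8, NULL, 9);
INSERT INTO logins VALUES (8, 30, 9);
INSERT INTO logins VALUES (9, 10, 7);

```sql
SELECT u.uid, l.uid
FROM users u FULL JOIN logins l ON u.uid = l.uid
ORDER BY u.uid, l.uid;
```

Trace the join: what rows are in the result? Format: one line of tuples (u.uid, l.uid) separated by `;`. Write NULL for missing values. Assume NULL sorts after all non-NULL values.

(2, NULL); (2, NULL); (2, NULL); (7, NULL); (8, 8); (8, 8); (8, 8); (8, 8); (9, 9); (NULL, NULL)

FULL OUTER JOIN keeps every row from both sides; unmatched rows get NULL for the other side's columns.
Matching on u.uid = l.uid. A NULL in a compared column never satisfies the condition.
- u[0] uid=8 → 4 match(es) in l → 4 row(s).
- u[1] uid=2 → no match; kept with NULLs on the l side.
- u[2] uid=9 → 1 match(es) in l → 1 row(s).
- u[3] uid=2 → no match; kept with NULLs on the l side.
- u[4] uid=2 → no match; kept with NULLs on the l side.
- u[5] uid=7 → no match; kept with NULLs on the l side.
- 1 row(s) from l found no u partner → padded with NULL.
After projecting and ordering:
u.uid | l.uid
2 | NULL
2 | NULL
2 | NULL
7 | NULL
8 | 8
8 | 8
8 | 8
8 | 8
9 | 9
NULL | NULL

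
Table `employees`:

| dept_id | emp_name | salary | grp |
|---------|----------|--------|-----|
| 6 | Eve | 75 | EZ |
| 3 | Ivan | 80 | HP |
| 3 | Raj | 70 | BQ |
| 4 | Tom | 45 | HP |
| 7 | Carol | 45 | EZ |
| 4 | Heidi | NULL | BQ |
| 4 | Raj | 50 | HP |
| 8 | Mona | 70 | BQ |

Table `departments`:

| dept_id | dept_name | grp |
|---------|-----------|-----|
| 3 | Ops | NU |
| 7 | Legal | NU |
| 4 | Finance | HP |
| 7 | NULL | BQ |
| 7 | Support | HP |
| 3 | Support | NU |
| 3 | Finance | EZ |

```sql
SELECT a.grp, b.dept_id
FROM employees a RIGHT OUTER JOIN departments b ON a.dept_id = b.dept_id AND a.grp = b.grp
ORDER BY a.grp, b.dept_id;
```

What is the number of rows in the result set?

8

RIGHT JOIN keeps every row from `departments`; unmatched rows get NULL for `employees`'s columns.
Matching on a.dept_id = b.dept_id AND a.grp = b.grp.
- a row (dept_id=6, grp=EZ): no match.
- a row (dept_id=3, grp=HP): no match.
- a row (dept_id=3, grp=BQ): no match.
- a row (dept_id=4, grp=HP): matches 1 b row(s) → 1 output row(s).
- a row (dept_id=7, grp=EZ): no match.
- a row (dept_id=4, grp=BQ): no match.
- a row (dept_id=4, grp=HP): matches 1 b row(s) → 1 output row(s).
- a row (dept_id=8, grp=BQ): no match.
- 6 b row(s) had no a match → kept, a columns NULL.
Total: 2 matched + 6 padded = 8 rows.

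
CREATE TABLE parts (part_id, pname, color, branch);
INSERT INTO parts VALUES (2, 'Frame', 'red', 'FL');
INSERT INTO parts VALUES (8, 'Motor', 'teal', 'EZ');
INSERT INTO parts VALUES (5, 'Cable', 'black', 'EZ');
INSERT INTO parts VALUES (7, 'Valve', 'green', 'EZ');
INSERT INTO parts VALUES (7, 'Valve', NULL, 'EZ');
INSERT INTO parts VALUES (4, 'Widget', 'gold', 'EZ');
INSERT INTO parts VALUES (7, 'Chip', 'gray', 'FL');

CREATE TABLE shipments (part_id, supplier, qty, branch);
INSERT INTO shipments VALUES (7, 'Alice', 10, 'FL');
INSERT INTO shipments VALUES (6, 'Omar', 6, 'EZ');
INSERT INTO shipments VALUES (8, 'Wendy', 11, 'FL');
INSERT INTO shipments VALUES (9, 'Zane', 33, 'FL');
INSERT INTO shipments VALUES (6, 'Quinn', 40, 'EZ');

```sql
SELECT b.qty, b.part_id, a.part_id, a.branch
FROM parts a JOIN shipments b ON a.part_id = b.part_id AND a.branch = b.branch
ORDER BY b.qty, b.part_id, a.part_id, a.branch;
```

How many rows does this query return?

1

INNER JOIN keeps only pairs where the ON condition holds.
Matching on a.part_id = b.part_id AND a.branch = b.branch.
- a[0] part_id=2, branch=FL → no match; dropped.
- a[1] part_id=8, branch=EZ → no match; dropped.
- a[2] part_id=5, branch=EZ → no match; dropped.
- a[3] part_id=7, branch=EZ → no match; dropped.
- a[4] part_id=7, branch=EZ → no match; dropped.
- a[5] part_id=4, branch=EZ → no match; dropped.
- a[6] part_id=7, branch=FL → 1 match(es) in b → 1 row(s).
Total: 1 rows.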